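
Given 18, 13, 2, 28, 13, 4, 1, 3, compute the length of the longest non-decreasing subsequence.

Let dp[i] be the longest non-decreasing subsequence ending at position i. Then dp = [1, 1, 1, 2, 2, 2, 1, 2].
The maximum is 2; one witness is 18, 28 at positions 1,4.

2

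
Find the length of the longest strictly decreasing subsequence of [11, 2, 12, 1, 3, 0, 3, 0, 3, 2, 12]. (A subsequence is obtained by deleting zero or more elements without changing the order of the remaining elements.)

Let dp[i] be the longest decreasing subsequence ending at position i. Then dp = [1, 2, 1, 3, 2, 4, 2, 4, 2, 3, 1].
The maximum is 4; one witness is 11, 2, 1, 0 at positions 1,2,4,6.

4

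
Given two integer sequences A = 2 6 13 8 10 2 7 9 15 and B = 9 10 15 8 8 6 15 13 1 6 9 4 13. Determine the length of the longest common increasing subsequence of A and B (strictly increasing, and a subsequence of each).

For each value that appears in both, track the longest common increasing run ending there.
The best achievable length is 2; one witness is 9, 15 (A-positions 8,9, B-positions 1,3).

2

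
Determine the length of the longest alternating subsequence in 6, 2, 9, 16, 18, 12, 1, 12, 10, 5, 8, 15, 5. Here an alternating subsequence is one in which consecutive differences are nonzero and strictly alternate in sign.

A longest alternating subsequence is 6, 2, 9, 1, 12, 5, 8, 5 (positions 1,2,3,7,8,10,11,13); its 7 consecutive differences strictly alternate in sign, and length 8 is optimal.

8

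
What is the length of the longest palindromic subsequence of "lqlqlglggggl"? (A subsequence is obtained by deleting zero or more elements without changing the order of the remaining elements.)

Using dp[i][j] = 2 + dp[i+1][j−1] if the ends match, else max(dp[i+1][j], dp[i][j−1]):
dp[1][12] = 7. A witness is lgggggl at positions 1,6,8,9,10,11,12.

7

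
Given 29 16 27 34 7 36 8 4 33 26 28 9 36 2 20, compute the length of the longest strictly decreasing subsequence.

5

Scanning left to right, the best length ending at each element is: 29→1, 16→2, 27→2, 34→1, 7→3, 36→1, 8→3, 4→4, 33→2, 26→3, 28→3, 9→4, 36→1, 2→5, 20→4.
So the longest decreasing subsequence has length 5, e.g. 29, 16, 7, 4, 2.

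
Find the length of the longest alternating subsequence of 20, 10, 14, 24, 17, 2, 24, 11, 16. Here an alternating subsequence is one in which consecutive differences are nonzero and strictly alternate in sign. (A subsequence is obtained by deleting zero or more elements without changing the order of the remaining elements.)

7

A longest alternating subsequence is 20, 10, 24, 17, 24, 11, 16 (positions 1,2,4,5,7,8,9); its 6 consecutive differences strictly alternate in sign, and length 7 is optimal.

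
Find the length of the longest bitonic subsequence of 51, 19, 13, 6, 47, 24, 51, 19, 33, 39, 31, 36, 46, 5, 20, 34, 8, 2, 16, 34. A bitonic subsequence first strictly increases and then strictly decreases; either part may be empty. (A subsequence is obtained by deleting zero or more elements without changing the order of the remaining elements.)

Let inc[i] be the LIS ending at i and dec[i] the longest strictly decreasing subsequence starting at i. inc = [1, 1, 1, 1, 2, 2, 3, 2, 3, 4, 3, 4, 5, 1, 3, 4, 2, 1, 3, 4], dec = [7, 5, 4, 3, 6, 4, 6, 3, 5, 5, 4, 4, 4, 2, 3, 3, 2, 1, 1, 1].
max_i inc[i]+dec[i]−1 = 8, with one witness 19, 47, 51, 39, 36, 34, 8, 2.

8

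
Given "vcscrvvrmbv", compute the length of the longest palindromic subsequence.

Using dp[i][j] = 2 + dp[i+1][j−1] if the ends match, else max(dp[i+1][j], dp[i][j−1]):
dp[1][11] = 6. A witness is vrvvrv at positions 1,5,6,7,8,11.

6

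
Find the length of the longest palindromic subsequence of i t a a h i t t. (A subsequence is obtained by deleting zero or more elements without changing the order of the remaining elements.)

One longest palindromic subsequence is taat (positions 2,3,4,8); it reads the same forward and backward, and the interval DP gives dp[1][8] = 4.

4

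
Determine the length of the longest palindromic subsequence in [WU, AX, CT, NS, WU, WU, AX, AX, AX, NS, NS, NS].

5

Using dp[i][j] = 2 + dp[i+1][j−1] if the ends match, else max(dp[i+1][j], dp[i][j−1]):
dp[1][12] = 5. A witness is NS AX AX AX NS at positions 4,7,8,9,12.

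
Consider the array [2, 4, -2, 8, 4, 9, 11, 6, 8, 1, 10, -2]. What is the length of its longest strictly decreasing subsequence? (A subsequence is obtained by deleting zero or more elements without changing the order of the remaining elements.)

One longest decreasing subsequence is 8, 4, 1, -2 (positions 4,5,10,12), of length 4; no longer one exists.

4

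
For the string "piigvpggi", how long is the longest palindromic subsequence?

Using dp[i][j] = 2 + dp[i+1][j−1] if the ends match, else max(dp[i+1][j], dp[i][j−1]):
dp[1][9] = 5. A witness is igggi at positions 2,4,7,8,9.

5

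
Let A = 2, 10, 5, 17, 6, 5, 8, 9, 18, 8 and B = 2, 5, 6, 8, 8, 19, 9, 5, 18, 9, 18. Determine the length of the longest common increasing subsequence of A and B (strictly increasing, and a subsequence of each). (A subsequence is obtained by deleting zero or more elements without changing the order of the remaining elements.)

A longest common strictly increasing subsequence is 2, 5, 6, 8, 9, 18 (length 6); it appears in order in both A and B, and no longer such subsequence exists.

6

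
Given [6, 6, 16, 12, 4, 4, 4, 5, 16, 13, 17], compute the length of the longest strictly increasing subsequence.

4

One longest increasing subsequence is 6, 12, 16, 17 (positions 1,4,9,11), of length 4; no longer one exists.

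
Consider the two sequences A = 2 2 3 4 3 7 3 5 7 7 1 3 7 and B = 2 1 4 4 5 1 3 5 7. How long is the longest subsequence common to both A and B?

6

A longest common subsequence is 2, 4, 5, 1, 3, 7 (length 6); the LCS DP confirms no longer common subsequence exists.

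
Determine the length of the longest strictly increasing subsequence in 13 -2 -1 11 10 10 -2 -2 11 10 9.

4

One longest increasing subsequence is -2, -1, 10, 11 (positions 2,3,5,9), of length 4; no longer one exists.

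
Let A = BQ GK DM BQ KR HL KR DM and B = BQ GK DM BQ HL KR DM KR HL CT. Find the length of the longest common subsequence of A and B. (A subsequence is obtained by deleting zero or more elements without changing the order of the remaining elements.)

A longest common subsequence is BQ, GK, DM, BQ, HL, KR, DM (length 7); the LCS DP confirms no longer common subsequence exists.

7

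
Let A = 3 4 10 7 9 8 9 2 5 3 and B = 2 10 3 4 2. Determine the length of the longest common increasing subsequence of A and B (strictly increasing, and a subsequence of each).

A longest common strictly increasing subsequence is 2, 3 (length 2); it appears in order in both A and B, and no longer such subsequence exists.

2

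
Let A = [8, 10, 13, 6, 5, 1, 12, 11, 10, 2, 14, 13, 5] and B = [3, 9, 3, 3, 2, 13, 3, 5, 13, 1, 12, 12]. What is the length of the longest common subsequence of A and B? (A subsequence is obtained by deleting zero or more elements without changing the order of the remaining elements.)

4

A longest common subsequence is 13, 5, 1, 12 (length 4); the LCS DP confirms no longer common subsequence exists.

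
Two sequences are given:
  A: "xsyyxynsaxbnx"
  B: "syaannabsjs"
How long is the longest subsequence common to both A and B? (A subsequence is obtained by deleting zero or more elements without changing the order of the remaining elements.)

A longest common subsequence is synab (length 5); the LCS DP confirms no longer common subsequence exists.

5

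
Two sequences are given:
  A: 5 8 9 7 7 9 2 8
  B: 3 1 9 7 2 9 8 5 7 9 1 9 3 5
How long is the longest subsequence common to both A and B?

A longest common subsequence is 9, 7, 7, 9 (length 4); the LCS DP confirms no longer common subsequence exists.

4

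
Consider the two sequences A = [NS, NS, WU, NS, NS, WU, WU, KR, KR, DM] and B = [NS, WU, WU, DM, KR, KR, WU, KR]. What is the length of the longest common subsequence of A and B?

5

Backtracking the LCS table gives one alignment: NS (A2,B1) → WU (A3,B2) → WU (A6,B3) → WU (A7,B7) → KR (A9,B8).
So the longest common subsequence has length 5.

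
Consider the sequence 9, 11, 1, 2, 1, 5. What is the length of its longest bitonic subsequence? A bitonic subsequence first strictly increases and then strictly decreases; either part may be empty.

Let inc[i] be the LIS ending at i and dec[i] the longest strictly decreasing subsequence starting at i. inc = [1, 2, 1, 2, 1, 3], dec = [3, 3, 1, 2, 1, 1].
max_i inc[i]+dec[i]−1 = 4, with one witness 9, 11, 2, 1.

4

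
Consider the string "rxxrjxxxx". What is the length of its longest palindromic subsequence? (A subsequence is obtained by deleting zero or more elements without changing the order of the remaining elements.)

6

One longest palindromic subsequence is xxxxxx (positions 2,3,6,7,8,9); it reads the same forward and backward, and the interval DP gives dp[1][9] = 6.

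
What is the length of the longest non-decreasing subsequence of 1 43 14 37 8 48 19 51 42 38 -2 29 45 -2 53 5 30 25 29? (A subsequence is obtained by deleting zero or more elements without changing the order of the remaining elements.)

6

Scanning left to right, the best length ending at each element is: 1→1, 43→2, 14→2, 37→3, 8→2, 48→4, 19→3, 51→5, 42→4, 38→4, -2→1, 29→4, 45→5, -2→2, 53→6, 5→3, 30→5, 25→4, 29→5.
So the longest non-decreasing subsequence has length 6, e.g. 1, 14, 37, 48, 51, 53.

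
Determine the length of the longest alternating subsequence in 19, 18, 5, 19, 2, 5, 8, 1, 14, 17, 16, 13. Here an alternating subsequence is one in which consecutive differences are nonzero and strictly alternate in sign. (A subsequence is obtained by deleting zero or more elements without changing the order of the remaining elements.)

8

A longest alternating subsequence is 19, 18, 19, 2, 5, 1, 17, 16 (positions 1,2,4,5,6,8,10,11); its 7 consecutive differences strictly alternate in sign, and length 8 is optimal.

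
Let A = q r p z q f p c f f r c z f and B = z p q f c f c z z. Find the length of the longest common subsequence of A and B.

7

A longest common subsequence is pqfcfcz (length 7); the LCS DP confirms no longer common subsequence exists.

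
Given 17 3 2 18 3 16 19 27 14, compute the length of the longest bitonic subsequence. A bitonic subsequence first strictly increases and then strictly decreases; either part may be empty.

One longest bitonic subsequence is 2, 3, 16, 19, 27, 14 (positions 3,5,6,7,8,9): it rises to 27 then falls. Length 6 is optimal.

6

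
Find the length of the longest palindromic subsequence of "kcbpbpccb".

Using dp[i][j] = 2 + dp[i+1][j−1] if the ends match, else max(dp[i+1][j], dp[i][j−1]):
dp[1][9] = 5. A witness is bpbpb at positions 3,4,5,6,9.

5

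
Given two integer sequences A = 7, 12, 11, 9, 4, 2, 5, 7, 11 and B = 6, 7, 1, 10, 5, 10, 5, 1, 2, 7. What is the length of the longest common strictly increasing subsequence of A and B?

2

A longest common strictly increasing subsequence is 5, 7 (length 2); it appears in order in both A and B, and no longer such subsequence exists.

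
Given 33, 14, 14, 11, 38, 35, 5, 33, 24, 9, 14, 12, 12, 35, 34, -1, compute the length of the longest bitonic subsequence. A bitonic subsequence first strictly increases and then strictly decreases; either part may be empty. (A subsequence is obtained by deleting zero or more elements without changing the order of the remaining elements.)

One longest bitonic subsequence is 33, 38, 35, 33, 24, 14, 12, -1 (positions 1,5,6,8,9,11,13,16): it rises to 38 then falls. Length 8 is optimal.

8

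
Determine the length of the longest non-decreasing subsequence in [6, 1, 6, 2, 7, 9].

Scanning left to right, the best length ending at each element is: 6→1, 1→1, 6→2, 2→2, 7→3, 9→4.
So the longest non-decreasing subsequence has length 4, e.g. 6, 6, 7, 9.

4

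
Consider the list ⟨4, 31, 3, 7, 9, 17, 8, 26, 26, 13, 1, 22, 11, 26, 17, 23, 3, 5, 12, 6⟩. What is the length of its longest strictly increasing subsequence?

One longest increasing subsequence is 4, 7, 9, 17, 22, 26 (positions 1,4,5,6,12,14), of length 6; no longer one exists.

6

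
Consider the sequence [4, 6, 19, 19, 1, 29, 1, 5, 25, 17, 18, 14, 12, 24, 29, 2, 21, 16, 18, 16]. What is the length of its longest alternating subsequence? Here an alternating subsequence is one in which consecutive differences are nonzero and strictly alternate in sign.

15

Track the best alternating length ending on an up-step vs a down-step at each position: up/down = 1/1, 2/1, 2/1, 2/1, 1/3, 4/1, 1/5, 6/5, 6/5, 6/7, 8/7, 6/9, 6/9, 10/7, 10/1, 6/11, 12/11, 12/13, 14/13, 12/15.
The maximum over both is 15; one such subsequence is 4, 6, 1, 29, 1, 25, 17, 18, 14, 24, 2, 21, 16, 18, 16.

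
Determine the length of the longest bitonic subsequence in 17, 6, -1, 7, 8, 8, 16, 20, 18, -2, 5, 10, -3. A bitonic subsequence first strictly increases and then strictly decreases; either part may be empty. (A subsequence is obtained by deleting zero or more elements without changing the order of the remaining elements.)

8

Let inc[i] be the LIS ending at i and dec[i] the longest strictly decreasing subsequence starting at i. inc = [1, 1, 1, 2, 3, 3, 4, 5, 5, 1, 2, 4, 1], dec = [5, 4, 3, 3, 3, 3, 3, 4, 3, 2, 2, 2, 1].
max_i inc[i]+dec[i]−1 = 8, with one witness 6, 7, 8, 16, 20, 18, 10, -3.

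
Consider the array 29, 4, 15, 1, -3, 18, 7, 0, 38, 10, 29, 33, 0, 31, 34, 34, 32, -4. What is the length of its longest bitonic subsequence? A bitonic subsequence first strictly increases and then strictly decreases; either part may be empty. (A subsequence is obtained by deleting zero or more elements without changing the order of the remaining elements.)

Let inc[i] be the LIS ending at i and dec[i] the longest strictly decreasing subsequence starting at i. inc = [1, 1, 2, 1, 1, 3, 2, 2, 4, 3, 4, 5, 2, 5, 6, 6, 6, 1], dec = [5, 4, 4, 3, 2, 4, 3, 2, 4, 3, 3, 3, 2, 2, 3, 3, 2, 1].
max_i inc[i]+dec[i]−1 = 8, with one witness 4, 15, 18, 29, 33, 34, 32, -4.

8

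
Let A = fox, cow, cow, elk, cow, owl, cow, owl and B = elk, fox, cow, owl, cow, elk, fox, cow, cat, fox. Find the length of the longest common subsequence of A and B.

A longest common subsequence is fox, cow, cow, elk, cow (length 5); the LCS DP confirms no longer common subsequence exists.

5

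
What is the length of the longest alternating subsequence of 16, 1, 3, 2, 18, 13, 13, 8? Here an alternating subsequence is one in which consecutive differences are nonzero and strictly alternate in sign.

6

A longest alternating subsequence is 16, 1, 3, 2, 18, 13 (positions 1,2,3,4,5,6); its 5 consecutive differences strictly alternate in sign, and length 6 is optimal.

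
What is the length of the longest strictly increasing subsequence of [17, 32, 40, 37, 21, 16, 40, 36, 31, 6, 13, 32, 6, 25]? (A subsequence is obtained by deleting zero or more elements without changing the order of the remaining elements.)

4

One longest increasing subsequence is 17, 32, 37, 40 (positions 1,2,4,7), of length 4; no longer one exists.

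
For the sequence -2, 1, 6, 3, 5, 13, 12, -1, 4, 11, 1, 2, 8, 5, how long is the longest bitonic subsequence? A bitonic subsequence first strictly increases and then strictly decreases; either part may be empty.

Let inc[i] be the LIS ending at i and dec[i] the longest strictly decreasing subsequence starting at i. inc = [1, 2, 3, 3, 4, 5, 5, 2, 4, 5, 3, 4, 5, 5], dec = [1, 2, 4, 2, 3, 5, 4, 1, 2, 3, 1, 1, 2, 1].
max_i inc[i]+dec[i]−1 = 9, with one witness -2, 1, 3, 5, 13, 12, 11, 8, 5.

9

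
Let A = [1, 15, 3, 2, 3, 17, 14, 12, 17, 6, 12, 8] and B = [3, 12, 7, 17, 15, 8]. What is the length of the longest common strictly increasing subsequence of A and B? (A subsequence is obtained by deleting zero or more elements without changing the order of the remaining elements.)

3

A longest common strictly increasing subsequence is 3, 12, 17 (length 3); it appears in order in both A and B, and no longer such subsequence exists.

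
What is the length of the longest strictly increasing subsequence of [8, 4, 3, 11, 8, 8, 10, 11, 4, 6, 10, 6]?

One longest increasing subsequence is 4, 8, 10, 11 (positions 2,5,7,8), of length 4; no longer one exists.

4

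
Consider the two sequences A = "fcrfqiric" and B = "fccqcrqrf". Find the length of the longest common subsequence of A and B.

5

A longest common subsequence is fcrqr (length 5); the LCS DP confirms no longer common subsequence exists.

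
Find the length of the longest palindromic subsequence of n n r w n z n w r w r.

7

One longest palindromic subsequence is rwnznwr (positions 3,4,5,6,7,10,11); it reads the same forward and backward, and the interval DP gives dp[1][11] = 7.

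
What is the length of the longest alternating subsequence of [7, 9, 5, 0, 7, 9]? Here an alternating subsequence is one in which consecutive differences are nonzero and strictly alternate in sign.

4

A longest alternating subsequence is 7, 9, 5, 7 (positions 1,2,3,5); its 3 consecutive differences strictly alternate in sign, and length 4 is optimal.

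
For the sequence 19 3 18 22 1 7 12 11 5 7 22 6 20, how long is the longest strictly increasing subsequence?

One longest increasing subsequence is 3, 7, 12, 22 (positions 2,6,7,11), of length 4; no longer one exists.

4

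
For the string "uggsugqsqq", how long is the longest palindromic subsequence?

4

One longest palindromic subsequence is uggu (positions 1,2,3,5); it reads the same forward and backward, and the interval DP gives dp[1][10] = 4.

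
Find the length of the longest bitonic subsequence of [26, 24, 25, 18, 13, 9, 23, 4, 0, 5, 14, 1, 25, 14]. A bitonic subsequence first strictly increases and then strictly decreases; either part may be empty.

7

Let inc[i] be the LIS ending at i and dec[i] the longest strictly decreasing subsequence starting at i. inc = [1, 1, 2, 1, 1, 1, 2, 1, 1, 2, 3, 2, 4, 3], dec = [7, 6, 6, 5, 4, 3, 3, 2, 1, 2, 2, 1, 2, 1].
max_i inc[i]+dec[i]−1 = 7, with one witness 26, 25, 18, 13, 9, 5, 1.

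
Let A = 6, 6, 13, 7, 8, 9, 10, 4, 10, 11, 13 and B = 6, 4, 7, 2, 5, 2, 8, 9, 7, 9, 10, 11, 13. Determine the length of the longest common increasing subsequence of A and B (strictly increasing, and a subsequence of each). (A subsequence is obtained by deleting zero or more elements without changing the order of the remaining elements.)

7

For each value that appears in both, track the longest common increasing run ending there.
The best achievable length is 7; one witness is 6, 7, 8, 9, 10, 11, 13 (A-positions 1,4,5,6,7,10,11, B-positions 1,3,7,8,11,12,13).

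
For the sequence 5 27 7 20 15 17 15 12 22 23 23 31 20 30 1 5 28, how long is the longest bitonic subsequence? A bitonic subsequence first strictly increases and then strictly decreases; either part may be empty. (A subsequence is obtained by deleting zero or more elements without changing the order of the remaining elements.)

9

Let inc[i] be the LIS ending at i and dec[i] the longest strictly decreasing subsequence starting at i. inc = [1, 2, 2, 3, 3, 4, 3, 3, 5, 6, 6, 7, 5, 7, 1, 2, 7], dec = [2, 6, 2, 5, 3, 4, 3, 2, 3, 3, 3, 3, 2, 2, 1, 1, 1].
max_i inc[i]+dec[i]−1 = 9, with one witness 5, 7, 15, 17, 22, 23, 31, 30, 28.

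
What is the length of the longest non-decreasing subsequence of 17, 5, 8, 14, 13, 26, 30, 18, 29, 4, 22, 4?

One longest non-decreasing subsequence is 5, 8, 14, 26, 30 (positions 2,3,4,6,7), of length 5; no longer one exists.

5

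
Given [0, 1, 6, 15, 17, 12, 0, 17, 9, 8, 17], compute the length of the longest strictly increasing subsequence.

5

Let dp[i] be the longest increasing subsequence ending at position i. Then dp = [1, 2, 3, 4, 5, 4, 1, 5, 4, 4, 5].
The maximum is 5; one witness is 0, 1, 6, 15, 17 at positions 1,2,3,4,5.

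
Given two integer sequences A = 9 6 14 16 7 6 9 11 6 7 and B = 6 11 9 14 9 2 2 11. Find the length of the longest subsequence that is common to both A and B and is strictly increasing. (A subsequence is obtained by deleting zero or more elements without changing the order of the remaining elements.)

A longest common strictly increasing subsequence is 6, 9, 11 (length 3); it appears in order in both A and B, and no longer such subsequence exists.

3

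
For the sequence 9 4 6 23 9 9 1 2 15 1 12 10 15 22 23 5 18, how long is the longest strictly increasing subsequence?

One longest increasing subsequence is 4, 6, 9, 12, 15, 22, 23 (positions 2,3,5,11,13,14,15), of length 7; no longer one exists.

7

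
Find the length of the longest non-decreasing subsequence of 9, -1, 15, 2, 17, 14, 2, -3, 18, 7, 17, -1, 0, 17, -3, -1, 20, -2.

Let dp[i] be the longest non-decreasing subsequence ending at position i. Then dp = [1, 1, 2, 2, 3, 3, 3, 1, 4, 4, 5, 2, 3, 6, 2, 3, 7, 3].
The maximum is 7; one witness is -1, 2, 2, 7, 17, 17, 20 at positions 2,4,7,10,11,14,17.

7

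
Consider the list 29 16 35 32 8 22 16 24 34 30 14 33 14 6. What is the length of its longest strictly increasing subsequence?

One longest increasing subsequence is 16, 22, 24, 30, 33 (positions 2,6,8,10,12), of length 5; no longer one exists.

5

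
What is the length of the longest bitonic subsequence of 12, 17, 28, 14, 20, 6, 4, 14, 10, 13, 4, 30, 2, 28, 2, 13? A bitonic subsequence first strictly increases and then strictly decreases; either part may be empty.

Let inc[i] be the LIS ending at i and dec[i] the longest strictly decreasing subsequence starting at i. inc = [1, 2, 3, 2, 3, 1, 1, 2, 2, 3, 1, 4, 1, 4, 1, 3], dec = [4, 5, 6, 4, 5, 3, 2, 4, 3, 3, 2, 3, 1, 2, 1, 1].
max_i inc[i]+dec[i]−1 = 8, with one witness 12, 17, 28, 20, 14, 13, 4, 2.

8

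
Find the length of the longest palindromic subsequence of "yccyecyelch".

5

One longest palindromic subsequence is ceyec (positions 3,5,7,8,10); it reads the same forward and backward, and the interval DP gives dp[1][11] = 5.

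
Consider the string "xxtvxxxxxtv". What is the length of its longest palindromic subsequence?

One longest palindromic subsequence is vxxxxxv (positions 4,5,6,7,8,9,11); it reads the same forward and backward, and the interval DP gives dp[1][11] = 7.

7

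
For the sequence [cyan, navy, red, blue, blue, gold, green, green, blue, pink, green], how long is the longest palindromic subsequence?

Using dp[i][j] = 2 + dp[i+1][j−1] if the ends match, else max(dp[i+1][j], dp[i][j−1]):
dp[1][11] = 4. A witness is blue green green blue at positions 5,7,8,9.

4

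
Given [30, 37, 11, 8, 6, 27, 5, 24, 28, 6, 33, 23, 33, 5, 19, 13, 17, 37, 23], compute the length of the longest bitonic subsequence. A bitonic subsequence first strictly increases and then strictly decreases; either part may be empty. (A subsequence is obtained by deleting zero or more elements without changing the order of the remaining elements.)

One longest bitonic subsequence is 30, 37, 27, 24, 23, 19, 17 (positions 1,2,6,8,12,15,17): it rises to 37 then falls. Length 7 is optimal.

7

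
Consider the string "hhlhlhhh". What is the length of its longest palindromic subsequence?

7

One longest palindromic subsequence is hhhlhhh (positions 1,2,4,5,6,7,8); it reads the same forward and backward, and the interval DP gives dp[1][8] = 7.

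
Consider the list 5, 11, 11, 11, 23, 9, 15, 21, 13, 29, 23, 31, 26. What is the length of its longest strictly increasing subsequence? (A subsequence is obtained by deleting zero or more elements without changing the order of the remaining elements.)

6

Let dp[i] be the longest increasing subsequence ending at position i. Then dp = [1, 2, 2, 2, 3, 2, 3, 4, 3, 5, 5, 6, 6].
The maximum is 6; one witness is 5, 11, 15, 21, 29, 31 at positions 1,2,7,8,10,12.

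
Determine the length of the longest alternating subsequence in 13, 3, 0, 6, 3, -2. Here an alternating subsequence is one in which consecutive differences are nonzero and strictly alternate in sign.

A longest alternating subsequence is 13, 3, 6, 3 (positions 1,2,4,5); its 3 consecutive differences strictly alternate in sign, and length 4 is optimal.

4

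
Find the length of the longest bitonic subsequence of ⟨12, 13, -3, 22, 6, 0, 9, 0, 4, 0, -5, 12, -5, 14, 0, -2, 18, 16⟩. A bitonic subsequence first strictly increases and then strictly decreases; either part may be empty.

Let inc[i] be the LIS ending at i and dec[i] the longest strictly decreasing subsequence starting at i. inc = [1, 2, 1, 3, 2, 2, 3, 2, 3, 2, 1, 4, 1, 5, 2, 2, 6, 6], dec = [5, 5, 2, 5, 4, 2, 4, 2, 3, 2, 1, 3, 1, 3, 2, 1, 2, 1].
max_i inc[i]+dec[i]−1 = 7, with one witness 12, 13, 22, 9, 4, 0, -2.

7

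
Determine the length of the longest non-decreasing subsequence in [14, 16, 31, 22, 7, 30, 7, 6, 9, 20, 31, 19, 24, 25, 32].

Scanning left to right, the best length ending at each element is: 14→1, 16→2, 31→3, 22→3, 7→1, 30→4, 7→2, 6→1, 9→3, 20→4, 31→5, 19→4, 24→5, 25→6, 32→7.
So the longest non-decreasing subsequence has length 7, e.g. 7, 7, 9, 20, 24, 25, 32.

7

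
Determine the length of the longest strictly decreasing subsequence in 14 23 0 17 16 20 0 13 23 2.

One longest decreasing subsequence is 23, 17, 16, 13, 2 (positions 2,4,5,8,10), of length 5; no longer one exists.

5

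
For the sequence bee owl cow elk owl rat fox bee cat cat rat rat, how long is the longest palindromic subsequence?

Using dp[i][j] = 2 + dp[i+1][j−1] if the ends match, else max(dp[i+1][j], dp[i][j−1]):
dp[1][12] = 5. A witness is bee owl elk owl bee at positions 1,2,4,5,8.

5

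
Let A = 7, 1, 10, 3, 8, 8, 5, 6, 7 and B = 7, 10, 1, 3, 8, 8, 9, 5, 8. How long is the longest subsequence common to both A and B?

A longest common subsequence is 7, 1, 3, 8, 8, 5 (length 6); the LCS DP confirms no longer common subsequence exists.

6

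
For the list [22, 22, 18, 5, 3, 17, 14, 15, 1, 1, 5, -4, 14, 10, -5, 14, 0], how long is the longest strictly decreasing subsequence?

7

Scanning left to right, the best length ending at each element is: 22→1, 22→1, 18→2, 5→3, 3→4, 17→3, 14→4, 15→4, 1→5, 1→5, 5→5, -4→6, 14→5, 10→6, -5→7, 14→5, 0→7.
So the longest decreasing subsequence has length 7, e.g. 22, 18, 5, 3, 1, -4, -5.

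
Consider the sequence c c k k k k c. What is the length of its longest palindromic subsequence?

One longest palindromic subsequence is ckkkkc (positions 1,3,4,5,6,7); it reads the same forward and backward, and the interval DP gives dp[1][7] = 6.

6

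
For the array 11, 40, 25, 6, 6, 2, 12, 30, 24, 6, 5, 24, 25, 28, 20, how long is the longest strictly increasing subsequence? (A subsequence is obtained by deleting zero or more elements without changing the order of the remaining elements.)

5

Let dp[i] be the longest increasing subsequence ending at position i. Then dp = [1, 2, 2, 1, 1, 1, 2, 3, 3, 2, 2, 3, 4, 5, 3].
The maximum is 5; one witness is 11, 12, 24, 25, 28 at positions 1,7,9,13,14.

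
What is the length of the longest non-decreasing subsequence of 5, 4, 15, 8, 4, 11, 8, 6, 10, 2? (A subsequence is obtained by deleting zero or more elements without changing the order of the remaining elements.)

4

One longest non-decreasing subsequence is 5, 8, 8, 10 (positions 1,4,7,9), of length 4; no longer one exists.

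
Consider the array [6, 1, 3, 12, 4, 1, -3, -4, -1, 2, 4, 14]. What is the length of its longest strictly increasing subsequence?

Scanning left to right, the best length ending at each element is: 6→1, 1→1, 3→2, 12→3, 4→3, 1→1, -3→1, -4→1, -1→2, 2→3, 4→4, 14→5.
So the longest increasing subsequence has length 5, e.g. -3, -1, 2, 4, 14.

5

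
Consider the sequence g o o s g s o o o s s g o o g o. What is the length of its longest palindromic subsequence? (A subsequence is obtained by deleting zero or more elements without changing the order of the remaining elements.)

13

Using dp[i][j] = 2 + dp[i+1][j−1] if the ends match, else max(dp[i+1][j], dp[i][j−1]):
dp[1][16] = 13. A witness is googsooosgoog at positions 1,2,3,5,6,7,8,9,11,12,13,14,15.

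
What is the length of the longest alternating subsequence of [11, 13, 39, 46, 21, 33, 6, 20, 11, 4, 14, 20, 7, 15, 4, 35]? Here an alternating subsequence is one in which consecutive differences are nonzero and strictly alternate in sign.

Track the best alternating length ending on an up-step vs a down-step at each position: up/down = 1/1, 2/1, 2/1, 2/1, 2/3, 4/3, 1/5, 6/5, 6/7, 1/7, 8/7, 8/5, 8/9, 10/9, 1/11, 12/3.
The maximum over both is 12; one such subsequence is 11, 39, 21, 33, 6, 20, 11, 14, 7, 15, 4, 35.

12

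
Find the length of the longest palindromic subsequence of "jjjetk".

3

One longest palindromic subsequence is jjj (positions 1,2,3); it reads the same forward and backward, and the interval DP gives dp[1][6] = 3.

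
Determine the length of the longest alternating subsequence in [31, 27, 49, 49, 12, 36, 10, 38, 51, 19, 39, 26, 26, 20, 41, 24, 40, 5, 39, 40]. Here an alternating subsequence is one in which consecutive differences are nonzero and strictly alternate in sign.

Track the best alternating length ending on an up-step vs a down-step at each position: up/down = 1/1, 1/2, 3/1, 3/1, 1/4, 5/4, 1/6, 7/4, 7/1, 7/8, 9/8, 9/10, 9/10, 9/10, 11/8, 11/12, 13/12, 1/14, 15/14, 15/12.
The maximum over both is 15; one such subsequence is 31, 27, 49, 12, 36, 10, 38, 19, 39, 26, 41, 24, 40, 5, 39.

15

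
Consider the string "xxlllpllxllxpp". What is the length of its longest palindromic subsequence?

9

One longest palindromic subsequence is xlllllllx (positions 2,3,4,5,7,8,10,11,12); it reads the same forward and backward, and the interval DP gives dp[1][14] = 9.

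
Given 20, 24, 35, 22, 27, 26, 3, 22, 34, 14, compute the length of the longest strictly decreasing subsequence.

5

Scanning left to right, the best length ending at each element is: 20→1, 24→1, 35→1, 22→2, 27→2, 26→3, 3→4, 22→4, 34→2, 14→5.
So the longest decreasing subsequence has length 5, e.g. 35, 27, 26, 22, 14.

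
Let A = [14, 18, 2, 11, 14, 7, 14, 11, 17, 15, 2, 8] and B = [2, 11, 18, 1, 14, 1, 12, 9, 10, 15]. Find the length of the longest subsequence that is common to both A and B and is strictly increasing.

4

A longest common strictly increasing subsequence is 2, 11, 14, 15 (length 4); it appears in order in both A and B, and no longer such subsequence exists.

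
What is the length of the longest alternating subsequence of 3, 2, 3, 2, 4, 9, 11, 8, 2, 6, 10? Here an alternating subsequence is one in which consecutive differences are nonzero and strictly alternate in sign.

Track the best alternating length ending on an up-step vs a down-step at each position: up/down = 1/1, 1/2, 3/1, 1/4, 5/1, 5/1, 5/1, 5/6, 1/6, 7/6, 7/6.
The maximum over both is 7; one such subsequence is 3, 2, 3, 2, 4, 2, 6.

7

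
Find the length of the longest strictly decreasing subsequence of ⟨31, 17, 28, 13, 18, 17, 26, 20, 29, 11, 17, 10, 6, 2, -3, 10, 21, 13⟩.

9

One longest decreasing subsequence is 31, 28, 18, 17, 11, 10, 6, 2, -3 (positions 1,3,5,6,10,12,13,14,15), of length 9; no longer one exists.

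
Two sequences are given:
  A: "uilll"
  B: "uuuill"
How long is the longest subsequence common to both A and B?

Backtracking the LCS table gives one alignment: u (A1,B3) → i (A2,B4) → l (A4,B5) → l (A5,B6).
So the longest common subsequence has length 4.

4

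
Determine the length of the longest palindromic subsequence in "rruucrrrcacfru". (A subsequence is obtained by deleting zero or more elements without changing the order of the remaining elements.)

One longest palindromic subsequence is urcacru (positions 3,6,9,10,11,13,14); it reads the same forward and backward, and the interval DP gives dp[1][14] = 7.

7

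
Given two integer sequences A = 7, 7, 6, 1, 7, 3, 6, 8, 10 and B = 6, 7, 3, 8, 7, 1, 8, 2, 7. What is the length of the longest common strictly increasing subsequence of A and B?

3

A longest common strictly increasing subsequence is 6, 7, 8 (length 3); it appears in order in both A and B, and no longer such subsequence exists.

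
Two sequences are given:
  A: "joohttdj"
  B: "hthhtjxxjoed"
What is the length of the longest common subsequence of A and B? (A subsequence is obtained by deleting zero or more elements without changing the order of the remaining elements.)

4

A longest common subsequence is httd (length 4); the LCS DP confirms no longer common subsequence exists.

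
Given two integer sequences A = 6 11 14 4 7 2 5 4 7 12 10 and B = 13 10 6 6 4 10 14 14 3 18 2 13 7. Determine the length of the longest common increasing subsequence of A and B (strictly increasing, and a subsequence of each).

2

For each value that appears in both, track the longest common increasing run ending there.
The best achievable length is 2; one witness is 6, 10 (A-positions 1,11, B-positions 3,6).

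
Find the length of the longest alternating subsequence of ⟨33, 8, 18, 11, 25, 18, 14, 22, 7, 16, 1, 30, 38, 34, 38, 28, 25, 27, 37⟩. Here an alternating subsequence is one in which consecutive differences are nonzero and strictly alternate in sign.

15

A longest alternating subsequence is 33, 8, 18, 11, 25, 18, 22, 7, 16, 1, 38, 34, 38, 25, 27 (positions 1,2,3,4,5,6,8,9,10,11,13,14,15,17,18); its 14 consecutive differences strictly alternate in sign, and length 15 is optimal.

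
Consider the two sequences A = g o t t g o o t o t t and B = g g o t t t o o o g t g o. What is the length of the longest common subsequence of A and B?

8

Backtracking the LCS table gives one alignment: g (A1,B2) → o (A2,B3) → t (A3,B5) → t (A4,B6) → o (A6,B8) → o (A7,B9) → t (A8,B11) → o (A9,B13).
So the longest common subsequence has length 8.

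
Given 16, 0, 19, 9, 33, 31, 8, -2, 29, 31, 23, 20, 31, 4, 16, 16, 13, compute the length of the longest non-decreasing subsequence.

Scanning left to right, the best length ending at each element is: 16→1, 0→1, 19→2, 9→2, 33→3, 31→3, 8→2, -2→1, 29→3, 31→4, 23→3, 20→3, 31→5, 4→2, 16→3, 16→4, 13→3.
So the longest non-decreasing subsequence has length 5, e.g. 16, 19, 31, 31, 31.

5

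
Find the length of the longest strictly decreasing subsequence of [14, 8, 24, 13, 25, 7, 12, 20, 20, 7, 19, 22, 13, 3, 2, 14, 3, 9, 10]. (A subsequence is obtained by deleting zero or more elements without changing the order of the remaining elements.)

Let dp[i] be the longest decreasing subsequence ending at position i. Then dp = [1, 2, 1, 2, 1, 3, 3, 2, 2, 4, 3, 2, 4, 5, 6, 4, 5, 5, 5].
The maximum is 6; one witness is 14, 13, 12, 7, 3, 2 at positions 1,4,7,10,14,15.

6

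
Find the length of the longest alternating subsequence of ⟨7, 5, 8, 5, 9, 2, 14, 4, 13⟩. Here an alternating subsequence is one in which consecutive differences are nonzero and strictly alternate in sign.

9

A longest alternating subsequence is 7, 5, 8, 5, 9, 2, 14, 4, 13 (positions 1,2,3,4,5,6,7,8,9); its 8 consecutive differences strictly alternate in sign, and length 9 is optimal.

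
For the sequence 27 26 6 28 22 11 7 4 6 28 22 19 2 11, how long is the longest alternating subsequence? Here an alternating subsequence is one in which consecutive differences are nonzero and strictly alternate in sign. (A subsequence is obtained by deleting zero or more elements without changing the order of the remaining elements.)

7

Track the best alternating length ending on an up-step vs a down-step at each position: up/down = 1/1, 1/2, 1/2, 3/1, 3/4, 3/4, 3/4, 1/4, 5/4, 5/1, 5/6, 5/6, 1/6, 7/6.
The maximum over both is 7; one such subsequence is 27, 26, 28, 4, 6, 2, 11.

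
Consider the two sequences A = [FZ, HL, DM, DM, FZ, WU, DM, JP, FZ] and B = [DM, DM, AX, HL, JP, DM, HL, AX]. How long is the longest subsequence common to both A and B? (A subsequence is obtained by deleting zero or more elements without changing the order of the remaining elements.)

3

Backtracking the LCS table gives one alignment: DM (A3,B1) → DM (A4,B2) → DM (A7,B6).
So the longest common subsequence has length 3.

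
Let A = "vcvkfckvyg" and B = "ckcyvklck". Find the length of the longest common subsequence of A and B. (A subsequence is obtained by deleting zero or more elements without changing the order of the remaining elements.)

5

Backtracking the LCS table gives one alignment: c (A2,B3) → v (A3,B5) → k (A4,B6) → c (A6,B8) → k (A7,B9).
So the longest common subsequence has length 5.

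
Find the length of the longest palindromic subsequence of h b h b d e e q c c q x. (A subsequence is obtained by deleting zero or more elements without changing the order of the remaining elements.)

One longest palindromic subsequence is qccq (positions 8,9,10,11); it reads the same forward and backward, and the interval DP gives dp[1][12] = 4.

4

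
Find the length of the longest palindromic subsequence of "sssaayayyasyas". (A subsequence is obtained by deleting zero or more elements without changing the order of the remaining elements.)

One longest palindromic subsequence is sayayyayas (positions 1,4,6,7,8,9,10,12,13,14); it reads the same forward and backward, and the interval DP gives dp[1][14] = 10.

10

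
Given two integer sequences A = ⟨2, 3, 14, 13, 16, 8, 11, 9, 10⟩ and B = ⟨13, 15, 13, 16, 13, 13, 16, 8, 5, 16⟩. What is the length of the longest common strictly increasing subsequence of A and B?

For each value that appears in both, track the longest common increasing run ending there.
The best achievable length is 2; one witness is 13, 16 (A-positions 4,5, B-positions 1,4).

2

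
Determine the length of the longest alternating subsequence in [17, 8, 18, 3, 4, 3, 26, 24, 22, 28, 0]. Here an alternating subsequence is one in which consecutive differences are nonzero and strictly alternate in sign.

A longest alternating subsequence is 17, 8, 18, 3, 4, 3, 26, 24, 28, 0 (positions 1,2,3,4,5,6,7,8,10,11); its 9 consecutive differences strictly alternate in sign, and length 10 is optimal.

10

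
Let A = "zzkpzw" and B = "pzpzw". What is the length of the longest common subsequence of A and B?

A longest common subsequence is zpzw (length 4); the LCS DP confirms no longer common subsequence exists.

4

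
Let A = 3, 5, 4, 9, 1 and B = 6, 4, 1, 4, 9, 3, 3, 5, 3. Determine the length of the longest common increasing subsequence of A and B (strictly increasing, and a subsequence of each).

For each value that appears in both, track the longest common increasing run ending there.
The best achievable length is 2; one witness is 4, 9 (A-positions 3,4, B-positions 2,5).

2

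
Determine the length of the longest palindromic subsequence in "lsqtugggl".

One longest palindromic subsequence is lgggl (positions 1,6,7,8,9); it reads the same forward and backward, and the interval DP gives dp[1][9] = 5.

5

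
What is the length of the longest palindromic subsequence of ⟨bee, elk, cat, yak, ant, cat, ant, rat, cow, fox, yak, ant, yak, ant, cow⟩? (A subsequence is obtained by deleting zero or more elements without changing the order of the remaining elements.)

5

One longest palindromic subsequence is cow ant yak ant cow (positions 9,12,13,14,15); it reads the same forward and backward, and the interval DP gives dp[1][15] = 5.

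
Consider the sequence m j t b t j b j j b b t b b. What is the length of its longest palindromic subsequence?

One longest palindromic subsequence is btbjjbtb (positions 4,5,7,8,9,11,12,14); it reads the same forward and backward, and the interval DP gives dp[1][14] = 8.

8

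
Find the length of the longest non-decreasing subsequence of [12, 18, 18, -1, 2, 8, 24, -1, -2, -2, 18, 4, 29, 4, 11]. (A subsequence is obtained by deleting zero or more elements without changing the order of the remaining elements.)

Scanning left to right, the best length ending at each element is: 12→1, 18→2, 18→3, -1→1, 2→2, 8→3, 24→4, -1→2, -2→1, -2→2, 18→4, 4→3, 29→5, 4→4, 11→5.
So the longest non-decreasing subsequence has length 5, e.g. 12, 18, 18, 24, 29.

5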